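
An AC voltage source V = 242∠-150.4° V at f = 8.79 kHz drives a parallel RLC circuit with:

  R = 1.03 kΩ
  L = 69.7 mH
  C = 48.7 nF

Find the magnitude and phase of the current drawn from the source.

Step 1 — Angular frequency: ω = 2π·f = 2π·8790 = 5.523e+04 rad/s.
Step 2 — Component impedances:
  R: Z = R = 1030 Ω
  L: Z = jωL = j·5.523e+04·0.0697 = 0 + j3849 Ω
  C: Z = 1/(jωC) = -j/(ω·C) = 0 - j371.8 Ω
Step 3 — Parallel combination: 1/Z_total = 1/R + 1/L + 1/C; Z_total = 141.8 - j354.9 Ω = 382.2∠-68.2° Ω.
Step 4 — Source phasor: V = 242∠-150.4° V = -210.4 - j119.5 V.
Step 5 — Ohm's law: I = V / Z_total = (-210.4 - j119.5) / (141.8 - j354.9) = 0.08616 - j0.6273 A.
Step 6 — Convert to polar: |I| = 0.6332 A, ∠I = -82.2°.

I = 0.6332∠-82.2° A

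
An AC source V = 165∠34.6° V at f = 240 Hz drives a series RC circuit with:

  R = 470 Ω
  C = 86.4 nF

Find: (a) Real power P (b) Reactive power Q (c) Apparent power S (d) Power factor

Step 1 — Angular frequency: ω = 2π·f = 2π·240 = 1508 rad/s.
Step 2 — Component impedances:
  R: Z = R = 470 Ω
  C: Z = 1/(jωC) = -j/(ω·C) = 0 - j7675 Ω
Step 3 — Series combination: Z_total = R + C = 470 - j7675 Ω = 7690∠-86.5° Ω.
Step 4 — Source phasor: V = 165∠34.6° V = 135.8 + j93.69 V.
Step 5 — Current: I = V / Z = -0.01108 + j0.01837 A = 0.02146∠121.1° A.
Step 6 — Complex power: S = V·I* = 0.2164 - j3.534 VA.
Step 7 — Real power: P = Re(S) = 0.2164 W.
Step 8 — Reactive power: Q = Im(S) = -3.534 VAR.
Step 9 — Apparent power: |S| = 3.54 VA.
Step 10 — Power factor: PF = P/|S| = 0.06112 (leading).

(a) P = 0.2164 W  (b) Q = -3.534 VAR  (c) S = 3.54 VA  (d) PF = 0.06112 (leading)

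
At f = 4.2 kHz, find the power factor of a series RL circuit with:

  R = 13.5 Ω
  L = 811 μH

Step 1 — Angular frequency: ω = 2π·f = 2π·4200 = 2.639e+04 rad/s.
Step 2 — Component impedances:
  R: Z = R = 13.5 Ω
  L: Z = jωL = j·2.639e+04·0.000811 = 0 + j21.4 Ω
Step 3 — Series combination: Z_total = R + L = 13.5 + j21.4 Ω = 25.3∠57.8° Ω.
Step 4 — Power factor: PF = cos(φ) = Re(Z)/|Z| = 13.5/25.304 = 0.5335.
Step 5 — Type: Im(Z) = 21.4 ⇒ lagging (phase φ = 57.8°).

PF = 0.5335 (lagging, φ = 57.8°)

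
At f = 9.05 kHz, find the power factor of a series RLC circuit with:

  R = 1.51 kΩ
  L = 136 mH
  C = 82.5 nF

Step 1 — Angular frequency: ω = 2π·f = 2π·9050 = 5.686e+04 rad/s.
Step 2 — Component impedances:
  R: Z = R = 1510 Ω
  L: Z = jωL = j·5.686e+04·0.136 = 0 + j7733 Ω
  C: Z = 1/(jωC) = -j/(ω·C) = 0 - j213.2 Ω
Step 3 — Series combination: Z_total = R + L + C = 1510 + j7520 Ω = 7670∠78.6° Ω.
Step 4 — Power factor: PF = cos(φ) = Re(Z)/|Z| = 1510/7670 = 0.1969.
Step 5 — Type: Im(Z) = 7520 ⇒ lagging (phase φ = 78.6°).

PF = 0.1969 (lagging, φ = 78.6°)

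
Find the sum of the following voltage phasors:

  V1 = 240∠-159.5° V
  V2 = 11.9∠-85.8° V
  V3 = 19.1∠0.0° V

Step 1 — Convert each phasor to rectangular form:
  V1 = 240·(cos(-159.5°) + j·sin(-159.5°)) = -224.8 - j84.05 V
  V2 = 11.9·(cos(-85.8°) + j·sin(-85.8°)) = 0.8715 - j11.87 V
  V3 = 19.1·(cos(0.0°) + j·sin(0.0°)) = 19.1 V
Step 2 — Sum components: V_total = -204.8 - j95.92 V.
Step 3 — Convert to polar: |V_total| = 226.2 V, ∠V_total = -154.9°.

V_total = 226.2∠-154.9° V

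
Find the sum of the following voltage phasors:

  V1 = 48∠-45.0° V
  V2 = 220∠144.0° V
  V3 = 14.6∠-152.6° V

Step 1 — Convert each phasor to rectangular form:
  V1 = 48·(cos(-45.0°) + j·sin(-45.0°)) = 33.94 - j33.94 V
  V2 = 220·(cos(144.0°) + j·sin(144.0°)) = -178 + j129.3 V
  V3 = 14.6·(cos(-152.6°) + j·sin(-152.6°)) = -12.96 - j6.719 V
Step 2 — Sum components: V_total = -157 + j88.65 V.
Step 3 — Convert to polar: |V_total| = 180.3 V, ∠V_total = 150.5°.

V_total = 180.3∠150.5° V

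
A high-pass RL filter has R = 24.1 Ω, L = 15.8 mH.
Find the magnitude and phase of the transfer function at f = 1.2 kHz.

Step 1 — Angular frequency: ω = 2π·1200 = 7540 rad/s.
Step 2 — Transfer function: H(jω) = jωL/(R + jωL).
Step 3 — Numerator jωL = j·119.1; denominator R + jωL = 24.1 + j119.1.
Step 4 — H = 0.9607 + j0.1943.
Step 5 — Magnitude: |H| = 0.9801 (-0.2 dB); phase: φ = 11.4°.

|H| = 0.9801 (-0.2 dB), φ = 11.4°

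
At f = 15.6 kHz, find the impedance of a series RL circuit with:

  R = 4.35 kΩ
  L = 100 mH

Step 1 — Angular frequency: ω = 2π·f = 2π·1.56e+04 = 9.802e+04 rad/s.
Step 2 — Component impedances:
  R: Z = R = 4350 Ω
  L: Z = jωL = j·9.802e+04·0.1 = 0 + j9802 Ω
Step 3 — Series combination: Z_total = R + L = 4350 + j9802 Ω = 1.072e+04∠66.1° Ω.

Z = 4350 + j9802 Ω = 1.072e+04∠66.1° Ω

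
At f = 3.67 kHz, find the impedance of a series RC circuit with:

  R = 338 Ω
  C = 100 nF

Step 1 — Angular frequency: ω = 2π·f = 2π·3670 = 2.306e+04 rad/s.
Step 2 — Component impedances:
  R: Z = R = 338 Ω
  C: Z = 1/(jωC) = -j/(ω·C) = 0 - j433.7 Ω
Step 3 — Series combination: Z_total = R + C = 338 - j433.7 Ω = 549.8∠-52.1° Ω.

Z = 338 - j433.7 Ω = 549.8∠-52.1° Ω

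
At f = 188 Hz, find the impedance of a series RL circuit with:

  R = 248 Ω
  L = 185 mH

Step 1 — Angular frequency: ω = 2π·f = 2π·188 = 1181 rad/s.
Step 2 — Component impedances:
  R: Z = R = 248 Ω
  L: Z = jωL = j·1181·0.185 = 0 + j218.5 Ω
Step 3 — Series combination: Z_total = R + L = 248 + j218.5 Ω = 330.5∠41.4° Ω.

Z = 248 + j218.5 Ω = 330.5∠41.4° Ω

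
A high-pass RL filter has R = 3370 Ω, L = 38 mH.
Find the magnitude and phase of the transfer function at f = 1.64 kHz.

Step 1 — Angular frequency: ω = 2π·1640 = 1.03e+04 rad/s.
Step 2 — Transfer function: H(jω) = jωL/(R + jωL).
Step 3 — Numerator jωL = j·391.6; denominator R + jωL = 3370 + j391.6.
Step 4 — H = 0.01332 + j0.1146.
Step 5 — Magnitude: |H| = 0.1154 (-18.8 dB); phase: φ = 83.4°.

|H| = 0.1154 (-18.8 dB), φ = 83.4°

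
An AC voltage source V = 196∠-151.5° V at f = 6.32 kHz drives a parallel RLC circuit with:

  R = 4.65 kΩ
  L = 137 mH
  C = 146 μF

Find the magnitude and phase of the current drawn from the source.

Step 1 — Angular frequency: ω = 2π·f = 2π·6320 = 3.971e+04 rad/s.
Step 2 — Component impedances:
  R: Z = R = 4650 Ω
  L: Z = jωL = j·3.971e+04·0.137 = 0 + j5440 Ω
  C: Z = 1/(jωC) = -j/(ω·C) = 0 - j0.1725 Ω
Step 3 — Parallel combination: 1/Z_total = 1/R + 1/L + 1/C; Z_total = 6.398e-06 - j0.1725 Ω = 0.1725∠-90.0° Ω.
Step 4 — Source phasor: V = 196∠-151.5° V = -172.2 - j93.52 V.
Step 5 — Ohm's law: I = V / Z_total = (-172.2 - j93.52) / (6.398e-06 - j0.1725) = 542.2 - j998.6 A.
Step 6 — Convert to polar: |I| = 1136 A, ∠I = -61.5°.

I = 1136∠-61.5° A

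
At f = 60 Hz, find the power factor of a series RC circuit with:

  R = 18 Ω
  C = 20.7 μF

Step 1 — Angular frequency: ω = 2π·f = 2π·60 = 377 rad/s.
Step 2 — Component impedances:
  R: Z = R = 18 Ω
  C: Z = 1/(jωC) = -j/(ω·C) = 0 - j128.1 Ω
Step 3 — Series combination: Z_total = R + C = 18 - j128.1 Ω = 129.4∠-82.0° Ω.
Step 4 — Power factor: PF = cos(φ) = Re(Z)/|Z| = 18/129.4 = 0.1391.
Step 5 — Type: Im(Z) = -128.1 ⇒ leading (phase φ = -82.0°).

PF = 0.1391 (leading, φ = -82.0°)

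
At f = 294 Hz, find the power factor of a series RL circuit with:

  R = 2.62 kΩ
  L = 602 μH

Step 1 — Angular frequency: ω = 2π·f = 2π·294 = 1847 rad/s.
Step 2 — Component impedances:
  R: Z = R = 2620 Ω
  L: Z = jωL = j·1847·0.000602 = 0 + j1.112 Ω
Step 3 — Series combination: Z_total = R + L = 2620 + j1.112 Ω = 2620∠0.0° Ω.
Step 4 — Power factor: PF = cos(φ) = Re(Z)/|Z| = 2620/2620 = 1.
Step 5 — Type: Im(Z) = 1.112 ⇒ lagging (phase φ = 0.0°).

PF = 1 (lagging, φ = 0.0°)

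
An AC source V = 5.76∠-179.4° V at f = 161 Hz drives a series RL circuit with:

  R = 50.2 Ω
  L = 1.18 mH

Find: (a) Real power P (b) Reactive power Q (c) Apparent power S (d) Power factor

Step 1 — Angular frequency: ω = 2π·f = 2π·161 = 1012 rad/s.
Step 2 — Component impedances:
  R: Z = R = 50.2 Ω
  L: Z = jωL = j·1012·0.00118 = 0 + j1.194 Ω
Step 3 — Series combination: Z_total = R + L = 50.2 + j1.194 Ω = 50.21∠1.4° Ω.
Step 4 — Source phasor: V = 5.76∠-179.4° V = -5.76 - j0.06032 V.
Step 5 — Current: I = V / Z = -0.1147 + j0.001526 A = 0.1147∠179.2° A.
Step 6 — Complex power: S = V·I* = 0.6605 + j0.01571 VA.
Step 7 — Real power: P = Re(S) = 0.6605 W.
Step 8 — Reactive power: Q = Im(S) = 0.01571 VAR.
Step 9 — Apparent power: |S| = 0.6607 VA.
Step 10 — Power factor: PF = P/|S| = 0.9997 (lagging).

(a) P = 0.6605 W  (b) Q = 0.01571 VAR  (c) S = 0.6607 VA  (d) PF = 0.9997 (lagging)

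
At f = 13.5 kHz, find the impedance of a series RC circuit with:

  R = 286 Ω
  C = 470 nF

Step 1 — Angular frequency: ω = 2π·f = 2π·1.35e+04 = 8.482e+04 rad/s.
Step 2 — Component impedances:
  R: Z = R = 286 Ω
  C: Z = 1/(jωC) = -j/(ω·C) = 0 - j25.08 Ω
Step 3 — Series combination: Z_total = R + C = 286 - j25.08 Ω = 287.1∠-5.0° Ω.

Z = 286 - j25.08 Ω = 287.1∠-5.0° Ω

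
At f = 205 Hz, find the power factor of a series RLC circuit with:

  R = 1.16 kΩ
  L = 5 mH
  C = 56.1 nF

Step 1 — Angular frequency: ω = 2π·f = 2π·205 = 1288 rad/s.
Step 2 — Component impedances:
  R: Z = R = 1160 Ω
  L: Z = jωL = j·1288·0.005 = 0 + j6.44 Ω
  C: Z = 1/(jωC) = -j/(ω·C) = 0 - j1.384e+04 Ω
Step 3 — Series combination: Z_total = R + L + C = 1160 - j1.383e+04 Ω = 1.388e+04∠-85.2° Ω.
Step 4 — Power factor: PF = cos(φ) = Re(Z)/|Z| = 1160/1.388e+04 = 0.08357.
Step 5 — Type: Im(Z) = -1.383e+04 ⇒ leading (phase φ = -85.2°).

PF = 0.08357 (leading, φ = -85.2°)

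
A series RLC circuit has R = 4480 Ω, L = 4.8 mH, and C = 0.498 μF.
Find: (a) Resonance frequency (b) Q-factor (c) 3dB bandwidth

Step 1 — Resonance condition Im(Z)=0 gives ω₀ = 1/√(LC).
Step 2 — ω₀ = 1/√(0.0048·4.98e-07) = 2.045e+04 rad/s.
Step 3 — f₀ = ω₀/(2π) = 3255 Hz.
Step 4 — Series Q: Q = ω₀L/R = 2.045e+04·0.0048/4480 = 0.02191.
Step 5 — 3dB bandwidth: Δω = ω₀/Q = 9.333e+05 rad/s; BW = Δω/(2π) = 1.485e+05 Hz.

(a) f₀ = 3255 Hz  (b) Q = 0.02191  (c) BW = 1.485e+05 Hz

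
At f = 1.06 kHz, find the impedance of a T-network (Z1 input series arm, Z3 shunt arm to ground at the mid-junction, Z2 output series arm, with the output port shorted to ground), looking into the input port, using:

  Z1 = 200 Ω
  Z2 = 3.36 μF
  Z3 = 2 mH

Step 1 — Angular frequency: ω = 2π·f = 2π·1060 = 6660 rad/s.
Step 2 — Component impedances:
  Z1: Z = R = 200 Ω
  Z2: Z = 1/(jωC) = -j/(ω·C) = 0 - j44.69 Ω
  Z3: Z = jωL = j·6660·0.002 = 0 + j13.32 Ω
Step 3 — With the output port shorted to ground, the output series arm Z2 runs from the junction to ground; the shunt arm Z3 also runs from the junction to ground. They appear in parallel: Z3 || Z2 = 0 + j18.98 Ω.
Step 4 — Series with input arm Z1: Z_in = Z1 + (Z3 || Z2) = 200 + j18.98 Ω = 200.9∠5.4° Ω.

Z = 200 + j18.98 Ω = 200.9∠5.4° Ω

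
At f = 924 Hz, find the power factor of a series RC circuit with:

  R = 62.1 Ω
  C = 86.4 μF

Step 1 — Angular frequency: ω = 2π·f = 2π·924 = 5806 rad/s.
Step 2 — Component impedances:
  R: Z = R = 62.1 Ω
  C: Z = 1/(jωC) = -j/(ω·C) = 0 - j1.994 Ω
Step 3 — Series combination: Z_total = R + C = 62.1 - j1.994 Ω = 62.13∠-1.8° Ω.
Step 4 — Power factor: PF = cos(φ) = Re(Z)/|Z| = 62.1/62.13 = 0.9995.
Step 5 — Type: Im(Z) = -1.994 ⇒ leading (phase φ = -1.8°).

PF = 0.9995 (leading, φ = -1.8°)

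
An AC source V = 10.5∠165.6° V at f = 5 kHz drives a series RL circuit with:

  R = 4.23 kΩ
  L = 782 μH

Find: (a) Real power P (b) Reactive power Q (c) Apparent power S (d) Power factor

Step 1 — Angular frequency: ω = 2π·f = 2π·5000 = 3.142e+04 rad/s.
Step 2 — Component impedances:
  R: Z = R = 4230 Ω
  L: Z = jωL = j·3.142e+04·0.000782 = 0 + j24.57 Ω
Step 3 — Series combination: Z_total = R + L = 4230 + j24.57 Ω = 4230∠0.3° Ω.
Step 4 — Source phasor: V = 10.5∠165.6° V = -10.17 + j2.611 V.
Step 5 — Current: I = V / Z = -0.002401 + j0.0006313 A = 0.002482∠165.3° A.
Step 6 — Complex power: S = V·I* = 0.02606 + j0.0001514 VA.
Step 7 — Real power: P = Re(S) = 0.02606 W.
Step 8 — Reactive power: Q = Im(S) = 0.0001514 VAR.
Step 9 — Apparent power: |S| = 0.02606 VA.
Step 10 — Power factor: PF = P/|S| = 1 (lagging).

(a) P = 0.02606 W  (b) Q = 0.0001514 VAR  (c) S = 0.02606 VA  (d) PF = 1 (lagging)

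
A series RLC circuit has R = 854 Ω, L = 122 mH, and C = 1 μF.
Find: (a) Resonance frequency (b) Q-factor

Step 1 — Resonance condition Im(Z)=0 gives ω₀ = 1/√(LC).
Step 2 — ω₀ = 1/√(0.122·1e-06) = 2863 rad/s.
Step 3 — f₀ = ω₀/(2π) = 455.7 Hz.
Step 4 — Series Q: Q = ω₀L/R = 2863·0.122/854 = 0.409.

(a) f₀ = 455.7 Hz  (b) Q = 0.409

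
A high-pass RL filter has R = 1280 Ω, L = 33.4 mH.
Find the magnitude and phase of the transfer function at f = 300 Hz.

Step 1 — Angular frequency: ω = 2π·300 = 1885 rad/s.
Step 2 — Transfer function: H(jω) = jωL/(R + jωL).
Step 3 — Numerator jωL = j·62.96; denominator R + jωL = 1280 + j62.96.
Step 4 — H = 0.002413 + j0.04907.
Step 5 — Magnitude: |H| = 0.04913 (-26.2 dB); phase: φ = 87.2°.

|H| = 0.04913 (-26.2 dB), φ = 87.2°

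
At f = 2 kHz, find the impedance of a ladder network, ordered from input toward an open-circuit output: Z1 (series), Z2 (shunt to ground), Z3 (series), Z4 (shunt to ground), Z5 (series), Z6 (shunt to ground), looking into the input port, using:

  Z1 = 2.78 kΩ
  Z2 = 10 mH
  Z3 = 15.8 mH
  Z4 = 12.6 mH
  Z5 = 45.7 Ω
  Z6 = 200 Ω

Step 1 — Angular frequency: ω = 2π·f = 2π·2000 = 1.257e+04 rad/s.
Step 2 — Component impedances:
  Z1: Z = R = 2780 Ω
  Z2: Z = jωL = j·1.257e+04·0.01 = 0 + j125.7 Ω
  Z3: Z = jωL = j·1.257e+04·0.0158 = 0 + j198.5 Ω
  Z4: Z = jωL = j·1.257e+04·0.0126 = 0 + j158.3 Ω
  Z5: Z = R = 45.7 Ω
  Z6: Z = R = 200 Ω
Step 3 — Ladder network (open output): work backward from the far end, alternating series and parallel combinations. Z_in = 2786 + j90.42 Ω = 2787∠1.9° Ω.

Z = 2786 + j90.42 Ω = 2787∠1.9° Ω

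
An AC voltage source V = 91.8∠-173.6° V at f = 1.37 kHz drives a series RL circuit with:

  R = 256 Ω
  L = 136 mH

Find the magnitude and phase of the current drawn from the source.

Step 1 — Angular frequency: ω = 2π·f = 2π·1370 = 8608 rad/s.
Step 2 — Component impedances:
  R: Z = R = 256 Ω
  L: Z = jωL = j·8608·0.136 = 0 + j1171 Ω
Step 3 — Series combination: Z_total = R + L = 256 + j1171 Ω = 1198∠77.7° Ω.
Step 4 — Source phasor: V = 91.8∠-173.6° V = -91.23 - j10.23 V.
Step 5 — Ohm's law: I = V / Z_total = (-91.23 - j10.23) / (256 + j1171) = -0.02461 + j0.07255 A.
Step 6 — Convert to polar: |I| = 0.07661 A, ∠I = 108.7°.

I = 0.07661∠108.7° A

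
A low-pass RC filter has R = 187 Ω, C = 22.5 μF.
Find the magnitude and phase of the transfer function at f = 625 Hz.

Step 1 — Angular frequency: ω = 2π·625 = 3927 rad/s.
Step 2 — Transfer function: H(jω) = 1/(1 + jωRC).
Step 3 — Denominator: 1 + jωRC = 1 + j·3927·187·2.25e-05 = 1 + j16.52.
Step 4 — H = 0.00365 - j0.0603.
Step 5 — Magnitude: |H| = 0.06041 (-24.4 dB); phase: φ = -86.5°.

|H| = 0.06041 (-24.4 dB), φ = -86.5°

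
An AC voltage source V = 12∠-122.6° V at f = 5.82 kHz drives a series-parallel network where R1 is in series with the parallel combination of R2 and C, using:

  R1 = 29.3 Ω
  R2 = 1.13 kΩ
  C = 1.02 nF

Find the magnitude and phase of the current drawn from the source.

Step 1 — Angular frequency: ω = 2π·f = 2π·5820 = 3.657e+04 rad/s.
Step 2 — Component impedances:
  R1: Z = R = 29.3 Ω
  R2: Z = R = 1130 Ω
  C: Z = 1/(jωC) = -j/(ω·C) = 0 - j2.681e+04 Ω
Step 3 — Parallel branch: R2 || C = 1/(1/R2 + 1/C) = 1128 - j47.54 Ω.
Step 4 — Series with R1: Z_total = R1 + (R2 || C) = 1157 - j47.54 Ω = 1158∠-2.4° Ω.
Step 5 — Source phasor: V = 12∠-122.6° V = -6.465 - j10.11 V.
Step 6 — Ohm's law: I = V / Z_total = (-6.465 - j10.11) / (1157 - j47.54) = -0.005219 - j0.00895 A.
Step 7 — Convert to polar: |I| = 0.01036 A, ∠I = -120.2°.

I = 0.01036∠-120.2° A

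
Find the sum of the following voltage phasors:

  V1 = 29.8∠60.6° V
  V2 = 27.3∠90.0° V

Step 1 — Convert each phasor to rectangular form:
  V1 = 29.8·(cos(60.6°) + j·sin(60.6°)) = 14.63 + j25.96 V
  V2 = 27.3·(cos(90.0°) + j·sin(90.0°)) = 0 + j27.3 V
Step 2 — Sum components: V_total = 14.63 + j53.26 V.
Step 3 — Convert to polar: |V_total| = 55.23 V, ∠V_total = 74.6°.

V_total = 55.23∠74.6° V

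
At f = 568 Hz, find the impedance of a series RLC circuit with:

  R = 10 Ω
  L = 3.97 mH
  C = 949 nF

Step 1 — Angular frequency: ω = 2π·f = 2π·568 = 3569 rad/s.
Step 2 — Component impedances:
  R: Z = R = 10 Ω
  L: Z = jωL = j·3569·0.00397 = 0 + j14.17 Ω
  C: Z = 1/(jωC) = -j/(ω·C) = 0 - j295.3 Ω
Step 3 — Series combination: Z_total = R + L + C = 10 - j281.1 Ω = 281.3∠-88.0° Ω.

Z = 10 - j281.1 Ω = 281.3∠-88.0° Ω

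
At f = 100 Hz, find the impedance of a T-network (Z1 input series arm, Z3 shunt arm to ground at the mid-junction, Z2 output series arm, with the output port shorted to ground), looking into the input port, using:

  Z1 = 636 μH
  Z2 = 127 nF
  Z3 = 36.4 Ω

Step 1 — Angular frequency: ω = 2π·f = 2π·100 = 628.3 rad/s.
Step 2 — Component impedances:
  Z1: Z = jωL = j·628.3·0.000636 = 0 + j0.3996 Ω
  Z2: Z = 1/(jωC) = -j/(ω·C) = 0 - j1.253e+04 Ω
  Z3: Z = R = 36.4 Ω
Step 3 — With the output port shorted to ground, the output series arm Z2 runs from the junction to ground; the shunt arm Z3 also runs from the junction to ground. They appear in parallel: Z3 || Z2 = 36.4 - j0.1057 Ω.
Step 4 — Series with input arm Z1: Z_in = Z1 + (Z3 || Z2) = 36.4 + j0.2939 Ω = 36.4∠0.5° Ω.

Z = 36.4 + j0.2939 Ω = 36.4∠0.5° Ω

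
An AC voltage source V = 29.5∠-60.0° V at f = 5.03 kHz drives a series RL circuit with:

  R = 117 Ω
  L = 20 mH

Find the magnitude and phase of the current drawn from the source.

Step 1 — Angular frequency: ω = 2π·f = 2π·5030 = 3.16e+04 rad/s.
Step 2 — Component impedances:
  R: Z = R = 117 Ω
  L: Z = jωL = j·3.16e+04·0.02 = 0 + j632.1 Ω
Step 3 — Series combination: Z_total = R + L = 117 + j632.1 Ω = 642.8∠79.5° Ω.
Step 4 — Source phasor: V = 29.5∠-60.0° V = 14.75 - j25.55 V.
Step 5 — Ohm's law: I = V / Z_total = (14.75 - j25.55) / (117 + j632.1) = -0.0349 - j0.0298 A.
Step 6 — Convert to polar: |I| = 0.04589 A, ∠I = -139.5°.

I = 0.04589∠-139.5° A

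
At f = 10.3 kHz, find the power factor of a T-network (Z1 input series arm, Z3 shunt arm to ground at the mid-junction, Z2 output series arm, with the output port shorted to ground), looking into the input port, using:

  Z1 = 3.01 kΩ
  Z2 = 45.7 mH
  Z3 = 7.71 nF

Step 1 — Angular frequency: ω = 2π·f = 2π·1.03e+04 = 6.472e+04 rad/s.
Step 2 — Component impedances:
  Z1: Z = R = 3010 Ω
  Z2: Z = jωL = j·6.472e+04·0.0457 = 0 + j2958 Ω
  Z3: Z = 1/(jωC) = -j/(ω·C) = 0 - j2004 Ω
Step 3 — With the output port shorted to ground, the output series arm Z2 runs from the junction to ground; the shunt arm Z3 also runs from the junction to ground. They appear in parallel: Z3 || Z2 = 0 - j6217 Ω.
Step 4 — Series with input arm Z1: Z_in = Z1 + (Z3 || Z2) = 3010 - j6217 Ω = 6907∠-64.2° Ω.
Step 5 — Power factor: PF = cos(φ) = Re(Z)/|Z| = 3010/6907 = 0.4358.
Step 6 — Type: Im(Z) = -6217 ⇒ leading (phase φ = -64.2°).

PF = 0.4358 (leading, φ = -64.2°)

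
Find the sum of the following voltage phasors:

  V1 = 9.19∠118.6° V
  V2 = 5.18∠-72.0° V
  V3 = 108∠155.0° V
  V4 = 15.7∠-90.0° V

Step 1 — Convert each phasor to rectangular form:
  V1 = 9.19·(cos(118.6°) + j·sin(118.6°)) = -4.399 + j8.069 V
  V2 = 5.18·(cos(-72.0°) + j·sin(-72.0°)) = 1.601 - j4.926 V
  V3 = 108·(cos(155.0°) + j·sin(155.0°)) = -97.88 + j45.64 V
  V4 = 15.7·(cos(-90.0°) + j·sin(-90.0°)) = 0 - j15.7 V
Step 2 — Sum components: V_total = -100.7 + j33.08 V.
Step 3 — Convert to polar: |V_total| = 106 V, ∠V_total = 161.8°.

V_total = 106∠161.8° V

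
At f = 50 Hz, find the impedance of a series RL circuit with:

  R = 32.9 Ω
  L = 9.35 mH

Step 1 — Angular frequency: ω = 2π·f = 2π·50 = 314.2 rad/s.
Step 2 — Component impedances:
  R: Z = R = 32.9 Ω
  L: Z = jωL = j·314.2·0.00935 = 0 + j2.937 Ω
Step 3 — Series combination: Z_total = R + L = 32.9 + j2.937 Ω = 33.03∠5.1° Ω.

Z = 32.9 + j2.937 Ω = 33.03∠5.1° Ω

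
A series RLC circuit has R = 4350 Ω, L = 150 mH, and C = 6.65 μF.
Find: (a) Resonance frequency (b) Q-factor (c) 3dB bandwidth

Step 1 — Resonance condition Im(Z)=0 gives ω₀ = 1/√(LC).
Step 2 — ω₀ = 1/√(0.15·6.65e-06) = 1001 rad/s.
Step 3 — f₀ = ω₀/(2π) = 159.4 Hz.
Step 4 — Series Q: Q = ω₀L/R = 1001·0.15/4350 = 0.03453.
Step 5 — 3dB bandwidth: Δω = ω₀/Q = 2.9e+04 rad/s; BW = Δω/(2π) = 4615 Hz.

(a) f₀ = 159.4 Hz  (b) Q = 0.03453  (c) BW = 4615 Hz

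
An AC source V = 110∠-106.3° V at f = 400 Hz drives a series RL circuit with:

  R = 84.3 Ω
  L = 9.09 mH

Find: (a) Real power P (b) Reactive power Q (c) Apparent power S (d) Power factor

Step 1 — Angular frequency: ω = 2π·f = 2π·400 = 2513 rad/s.
Step 2 — Component impedances:
  R: Z = R = 84.3 Ω
  L: Z = jωL = j·2513·0.00909 = 0 + j22.85 Ω
Step 3 — Series combination: Z_total = R + L = 84.3 + j22.85 Ω = 87.34∠15.2° Ω.
Step 4 — Source phasor: V = 110∠-106.3° V = -30.87 - j105.6 V.
Step 5 — Current: I = V / Z = -0.6574 - j1.074 A = 1.259∠-121.5° A.
Step 6 — Complex power: S = V·I* = 133.7 + j36.24 VA.
Step 7 — Real power: P = Re(S) = 133.7 W.
Step 8 — Reactive power: Q = Im(S) = 36.24 VAR.
Step 9 — Apparent power: |S| = 138.5 VA.
Step 10 — Power factor: PF = P/|S| = 0.9652 (lagging).

(a) P = 133.7 W  (b) Q = 36.24 VAR  (c) S = 138.5 VA  (d) PF = 0.9652 (lagging)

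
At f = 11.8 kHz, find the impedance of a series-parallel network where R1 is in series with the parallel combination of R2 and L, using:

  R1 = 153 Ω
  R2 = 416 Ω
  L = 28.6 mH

Step 1 — Angular frequency: ω = 2π·f = 2π·1.18e+04 = 7.414e+04 rad/s.
Step 2 — Component impedances:
  R1: Z = R = 153 Ω
  R2: Z = R = 416 Ω
  L: Z = jωL = j·7.414e+04·0.0286 = 0 + j2120 Ω
Step 3 — Parallel branch: R2 || L = 1/(1/R2 + 1/L) = 400.6 + j78.59 Ω.
Step 4 — Series with R1: Z_total = R1 + (R2 || L) = 553.6 + j78.59 Ω = 559.1∠8.1° Ω.

Z = 553.6 + j78.59 Ω = 559.1∠8.1° Ω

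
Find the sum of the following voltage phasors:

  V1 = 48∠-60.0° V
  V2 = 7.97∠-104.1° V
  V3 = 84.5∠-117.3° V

Step 1 — Convert each phasor to rectangular form:
  V1 = 48·(cos(-60.0°) + j·sin(-60.0°)) = 24 - j41.57 V
  V2 = 7.97·(cos(-104.1°) + j·sin(-104.1°)) = -1.942 - j7.73 V
  V3 = 84.5·(cos(-117.3°) + j·sin(-117.3°)) = -38.76 - j75.09 V
Step 2 — Sum components: V_total = -16.7 - j124.4 V.
Step 3 — Convert to polar: |V_total| = 125.5 V, ∠V_total = -97.6°.

V_total = 125.5∠-97.6° V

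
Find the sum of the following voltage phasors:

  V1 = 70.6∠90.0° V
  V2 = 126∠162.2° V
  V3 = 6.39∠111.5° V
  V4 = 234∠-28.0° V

Step 1 — Convert each phasor to rectangular form:
  V1 = 70.6·(cos(90.0°) + j·sin(90.0°)) = 0 + j70.6 V
  V2 = 126·(cos(162.2°) + j·sin(162.2°)) = -120 + j38.52 V
  V3 = 6.39·(cos(111.5°) + j·sin(111.5°)) = -2.342 + j5.945 V
  V4 = 234·(cos(-28.0°) + j·sin(-28.0°)) = 206.6 - j109.9 V
Step 2 — Sum components: V_total = 84.3 + j5.207 V.
Step 3 — Convert to polar: |V_total| = 84.46 V, ∠V_total = 3.5°.

V_total = 84.46∠3.5° V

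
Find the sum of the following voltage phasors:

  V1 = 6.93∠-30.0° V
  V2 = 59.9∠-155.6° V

Step 1 — Convert each phasor to rectangular form:
  V1 = 6.93·(cos(-30.0°) + j·sin(-30.0°)) = 6.002 - j3.465 V
  V2 = 59.9·(cos(-155.6°) + j·sin(-155.6°)) = -54.55 - j24.74 V
Step 2 — Sum components: V_total = -48.55 - j28.21 V.
Step 3 — Convert to polar: |V_total| = 56.15 V, ∠V_total = -149.8°.

V_total = 56.15∠-149.8° V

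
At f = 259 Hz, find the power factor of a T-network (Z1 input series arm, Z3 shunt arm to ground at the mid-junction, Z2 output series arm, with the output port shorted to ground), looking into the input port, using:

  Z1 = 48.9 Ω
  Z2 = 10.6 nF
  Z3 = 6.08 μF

Step 1 — Angular frequency: ω = 2π·f = 2π·259 = 1627 rad/s.
Step 2 — Component impedances:
  Z1: Z = R = 48.9 Ω
  Z2: Z = 1/(jωC) = -j/(ω·C) = 0 - j5.797e+04 Ω
  Z3: Z = 1/(jωC) = -j/(ω·C) = 0 - j101.1 Ω
Step 3 — With the output port shorted to ground, the output series arm Z2 runs from the junction to ground; the shunt arm Z3 also runs from the junction to ground. They appear in parallel: Z3 || Z2 = 0 - j100.9 Ω.
Step 4 — Series with input arm Z1: Z_in = Z1 + (Z3 || Z2) = 48.9 - j100.9 Ω = 112.1∠-64.1° Ω.
Step 5 — Power factor: PF = cos(φ) = Re(Z)/|Z| = 48.9/112.12 = 0.4361.
Step 6 — Type: Im(Z) = -100.9 ⇒ leading (phase φ = -64.1°).

PF = 0.4361 (leading, φ = -64.1°)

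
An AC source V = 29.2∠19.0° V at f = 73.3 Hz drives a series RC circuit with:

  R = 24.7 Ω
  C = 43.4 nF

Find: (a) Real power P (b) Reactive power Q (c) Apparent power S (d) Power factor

Step 1 — Angular frequency: ω = 2π·f = 2π·73.3 = 460.6 rad/s.
Step 2 — Component impedances:
  R: Z = R = 24.7 Ω
  C: Z = 1/(jωC) = -j/(ω·C) = 0 - j5.003e+04 Ω
Step 3 — Series combination: Z_total = R + C = 24.7 - j5.003e+04 Ω = 5.003e+04∠-90.0° Ω.
Step 4 — Source phasor: V = 29.2∠19.0° V = 27.61 + j9.507 V.
Step 5 — Current: I = V / Z = -0.0001897 + j0.000552 A = 0.0005837∠109.0° A.
Step 6 — Complex power: S = V·I* = 8.414e-06 - j0.01704 VA.
Step 7 — Real power: P = Re(S) = 8.414e-06 W.
Step 8 — Reactive power: Q = Im(S) = -0.01704 VAR.
Step 9 — Apparent power: |S| = 0.01704 VA.
Step 10 — Power factor: PF = P/|S| = 0.0004937 (leading).

(a) P = 8.414e-06 W  (b) Q = -0.01704 VAR  (c) S = 0.01704 VA  (d) PF = 0.0004937 (leading)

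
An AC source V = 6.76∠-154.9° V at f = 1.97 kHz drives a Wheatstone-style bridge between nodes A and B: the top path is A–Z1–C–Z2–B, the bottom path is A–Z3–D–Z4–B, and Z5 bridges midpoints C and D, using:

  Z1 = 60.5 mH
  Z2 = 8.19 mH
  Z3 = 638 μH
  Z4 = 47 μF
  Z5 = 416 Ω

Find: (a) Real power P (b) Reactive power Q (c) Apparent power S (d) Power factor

Step 1 — Angular frequency: ω = 2π·f = 2π·1970 = 1.238e+04 rad/s.
Step 2 — Component impedances:
  Z1: Z = jωL = j·1.238e+04·0.0605 = 0 + j748.9 Ω
  Z2: Z = jωL = j·1.238e+04·0.00819 = 0 + j101.4 Ω
  Z3: Z = jωL = j·1.238e+04·0.000638 = 0 + j7.897 Ω
  Z4: Z = 1/(jωC) = -j/(ω·C) = 0 - j1.719 Ω
  Z5: Z = R = 416 Ω
Step 3 — Bridge requires nodal analysis (the Z5 bridge couples midpoints C and D, so the two paths cannot be reduced to a simple series/parallel combination). Setting node B to ground and injecting 1 A at node A, the 3-node admittance system at A, C, D solves to V_A = Z_AB = 0.01367 + j6.131 Ω = 6.131∠89.9° Ω.
Step 4 — Source phasor: V = 6.76∠-154.9° V = -6.122 - j2.868 V.
Step 5 — Current: I = V / Z = -0.47 + j0.9975 A = 1.103∠115.2° A.
Step 6 — Complex power: S = V·I* = 0.01662 + j7.454 VA.
Step 7 — Real power: P = Re(S) = 0.01662 W.
Step 8 — Reactive power: Q = Im(S) = 7.454 VAR.
Step 9 — Apparent power: |S| = 7.454 VA.
Step 10 — Power factor: PF = P/|S| = 0.00223 (lagging).

(a) P = 0.01662 W  (b) Q = 7.454 VAR  (c) S = 7.454 VA  (d) PF = 0.00223 (lagging)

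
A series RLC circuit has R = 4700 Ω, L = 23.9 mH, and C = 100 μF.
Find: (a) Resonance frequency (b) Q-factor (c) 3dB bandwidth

Step 1 — Resonance condition Im(Z)=0 gives ω₀ = 1/√(LC).
Step 2 — ω₀ = 1/√(0.0239·0.0001) = 646.8 rad/s.
Step 3 — f₀ = ω₀/(2π) = 102.9 Hz.
Step 4 — Series Q: Q = ω₀L/R = 646.8·0.0239/4700 = 0.003289.
Step 5 — 3dB bandwidth: Δω = ω₀/Q = 1.967e+05 rad/s; BW = Δω/(2π) = 3.13e+04 Hz.

(a) f₀ = 102.9 Hz  (b) Q = 0.003289  (c) BW = 3.13e+04 Hz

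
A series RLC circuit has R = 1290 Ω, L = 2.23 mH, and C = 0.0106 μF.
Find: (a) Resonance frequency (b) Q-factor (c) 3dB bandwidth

Step 1 — Resonance condition Im(Z)=0 gives ω₀ = 1/√(LC).
Step 2 — ω₀ = 1/√(0.00223·1.06e-08) = 2.057e+05 rad/s.
Step 3 — f₀ = ω₀/(2π) = 3.274e+04 Hz.
Step 4 — Series Q: Q = ω₀L/R = 2.057e+05·0.00223/1290 = 0.3556.
Step 5 — 3dB bandwidth: Δω = ω₀/Q = 5.785e+05 rad/s; BW = Δω/(2π) = 9.207e+04 Hz.

(a) f₀ = 3.274e+04 Hz  (b) Q = 0.3556  (c) BW = 9.207e+04 Hz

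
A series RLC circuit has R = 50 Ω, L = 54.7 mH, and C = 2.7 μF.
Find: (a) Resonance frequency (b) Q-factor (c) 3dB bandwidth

Step 1 — Resonance condition Im(Z)=0 gives ω₀ = 1/√(LC).
Step 2 — ω₀ = 1/√(0.0547·2.7e-06) = 2602 rad/s.
Step 3 — f₀ = ω₀/(2π) = 414.1 Hz.
Step 4 — Series Q: Q = ω₀L/R = 2602·0.0547/50 = 2.847.
Step 5 — 3dB bandwidth: Δω = ω₀/Q = 914.1 rad/s; BW = Δω/(2π) = 145.5 Hz.

(a) f₀ = 414.1 Hz  (b) Q = 2.847  (c) BW = 145.5 Hz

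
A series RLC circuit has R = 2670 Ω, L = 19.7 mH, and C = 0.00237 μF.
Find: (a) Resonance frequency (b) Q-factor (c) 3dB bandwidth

Step 1 — Resonance condition Im(Z)=0 gives ω₀ = 1/√(LC).
Step 2 — ω₀ = 1/√(0.0197·2.37e-09) = 1.463e+05 rad/s.
Step 3 — f₀ = ω₀/(2π) = 2.329e+04 Hz.
Step 4 — Series Q: Q = ω₀L/R = 1.463e+05·0.0197/2670 = 1.08.
Step 5 — 3dB bandwidth: Δω = ω₀/Q = 1.355e+05 rad/s; BW = Δω/(2π) = 2.157e+04 Hz.

(a) f₀ = 2.329e+04 Hz  (b) Q = 1.08  (c) BW = 2.157e+04 Hz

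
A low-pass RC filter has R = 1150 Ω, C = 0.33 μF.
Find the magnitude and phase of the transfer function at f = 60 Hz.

Step 1 — Angular frequency: ω = 2π·60 = 377 rad/s.
Step 2 — Transfer function: H(jω) = 1/(1 + jωRC).
Step 3 — Denominator: 1 + jωRC = 1 + j·377·1150·3.3e-07 = 1 + j0.1431.
Step 4 — H = 0.9799 - j0.1402.
Step 5 — Magnitude: |H| = 0.9899 (-0.1 dB); phase: φ = -8.1°.

|H| = 0.9899 (-0.1 dB), φ = -8.1°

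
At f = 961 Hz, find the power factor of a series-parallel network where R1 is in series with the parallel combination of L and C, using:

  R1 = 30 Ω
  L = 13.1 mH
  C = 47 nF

Step 1 — Angular frequency: ω = 2π·f = 2π·961 = 6038 rad/s.
Step 2 — Component impedances:
  R1: Z = R = 30 Ω
  L: Z = jωL = j·6038·0.0131 = 0 + j79.1 Ω
  C: Z = 1/(jωC) = -j/(ω·C) = 0 - j3524 Ω
Step 3 — Parallel branch: L || C = 1/(1/L + 1/C) = 0 + j80.92 Ω.
Step 4 — Series with R1: Z_total = R1 + (L || C) = 30 + j80.92 Ω = 86.3∠69.7° Ω.
Step 5 — Power factor: PF = cos(φ) = Re(Z)/|Z| = 30/86.3 = 0.3476.
Step 6 — Type: Im(Z) = 80.92 ⇒ lagging (phase φ = 69.7°).

PF = 0.3476 (lagging, φ = 69.7°)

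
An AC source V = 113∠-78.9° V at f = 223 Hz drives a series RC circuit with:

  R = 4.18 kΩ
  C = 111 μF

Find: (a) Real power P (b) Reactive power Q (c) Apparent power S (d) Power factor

Step 1 — Angular frequency: ω = 2π·f = 2π·223 = 1401 rad/s.
Step 2 — Component impedances:
  R: Z = R = 4180 Ω
  C: Z = 1/(jωC) = -j/(ω·C) = 0 - j6.43 Ω
Step 3 — Series combination: Z_total = R + C = 4180 - j6.43 Ω = 4180∠-0.1° Ω.
Step 4 — Source phasor: V = 113∠-78.9° V = 21.75 - j110.9 V.
Step 5 — Current: I = V / Z = 0.005245 - j0.02652 A = 0.02703∠-78.8° A.
Step 6 — Complex power: S = V·I* = 3.055 - j0.004699 VA.
Step 7 — Real power: P = Re(S) = 3.055 W.
Step 8 — Reactive power: Q = Im(S) = -0.004699 VAR.
Step 9 — Apparent power: |S| = 3.055 VA.
Step 10 — Power factor: PF = P/|S| = 1 (leading).

(a) P = 3.055 W  (b) Q = -0.004699 VAR  (c) S = 3.055 VA  (d) PF = 1 (leading)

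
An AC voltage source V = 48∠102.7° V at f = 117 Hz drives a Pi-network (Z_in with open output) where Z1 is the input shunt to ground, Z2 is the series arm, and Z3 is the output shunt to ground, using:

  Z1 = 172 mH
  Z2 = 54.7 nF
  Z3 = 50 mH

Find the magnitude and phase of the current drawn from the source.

Step 1 — Angular frequency: ω = 2π·f = 2π·117 = 735.1 rad/s.
Step 2 — Component impedances:
  Z1: Z = jωL = j·735.1·0.172 = 0 + j126.4 Ω
  Z2: Z = 1/(jωC) = -j/(ω·C) = 0 - j2.487e+04 Ω
  Z3: Z = jωL = j·735.1·0.05 = 0 + j36.76 Ω
Step 3 — With open output, the series arm Z2 and the output shunt Z3 appear in series to ground: Z2 + Z3 = 0 - j2.483e+04 Ω.
Step 4 — Parallel with input shunt Z1: Z_in = Z1 || (Z2 + Z3) = 0 + j127.1 Ω = 127.1∠90.0° Ω.
Step 5 — Source phasor: V = 48∠102.7° V = -10.55 + j46.83 V.
Step 6 — Ohm's law: I = V / Z_total = (-10.55 + j46.83) / (0 + j127.1) = 0.3684 + j0.08303 A.
Step 7 — Convert to polar: |I| = 0.3777 A, ∠I = 12.7°.

I = 0.3777∠12.7° A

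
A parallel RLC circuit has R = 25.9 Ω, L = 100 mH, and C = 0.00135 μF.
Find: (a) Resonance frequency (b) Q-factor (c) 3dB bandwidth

Step 1 — Resonance: ω₀ = 1/√(LC) = 1/√(0.1·1.35e-09) = 8.607e+04 rad/s.
Step 2 — f₀ = ω₀/(2π) = 1.37e+04 Hz.
Step 3 — Parallel Q: Q = R/(ω₀L) = 25.9/(8.607e+04·0.1) = 0.003009.
Step 4 — Bandwidth: Δω = ω₀/Q = 2.86e+07 rad/s; BW = Δω/(2π) = 4.552e+06 Hz.

(a) f₀ = 1.37e+04 Hz  (b) Q = 0.003009  (c) BW = 4.552e+06 Hz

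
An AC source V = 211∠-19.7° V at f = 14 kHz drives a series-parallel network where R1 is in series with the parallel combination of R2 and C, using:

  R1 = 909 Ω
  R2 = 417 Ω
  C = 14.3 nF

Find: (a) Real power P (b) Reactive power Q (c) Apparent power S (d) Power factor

Step 1 — Angular frequency: ω = 2π·f = 2π·1.4e+04 = 8.796e+04 rad/s.
Step 2 — Component impedances:
  R1: Z = R = 909 Ω
  R2: Z = R = 417 Ω
  C: Z = 1/(jωC) = -j/(ω·C) = 0 - j795 Ω
Step 3 — Parallel branch: R2 || C = 1/(1/R2 + 1/C) = 327 - j171.5 Ω.
Step 4 — Series with R1: Z_total = R1 + (R2 || C) = 1236 - j171.5 Ω = 1248∠-7.9° Ω.
Step 5 — Source phasor: V = 211∠-19.7° V = 198.7 - j71.13 V.
Step 6 — Current: I = V / Z = 0.1655 - j0.03457 A = 0.1691∠-11.8° A.
Step 7 — Complex power: S = V·I* = 35.34 - j4.904 VA.
Step 8 — Real power: P = Re(S) = 35.34 W.
Step 9 — Reactive power: Q = Im(S) = -4.904 VAR.
Step 10 — Apparent power: |S| = 35.68 VA.
Step 11 — Power factor: PF = P/|S| = 0.9905 (leading).

(a) P = 35.34 W  (b) Q = -4.904 VAR  (c) S = 35.68 VA  (d) PF = 0.9905 (leading)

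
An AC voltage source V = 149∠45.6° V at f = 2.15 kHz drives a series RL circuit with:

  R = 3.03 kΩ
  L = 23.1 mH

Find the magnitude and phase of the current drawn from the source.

Step 1 — Angular frequency: ω = 2π·f = 2π·2150 = 1.351e+04 rad/s.
Step 2 — Component impedances:
  R: Z = R = 3030 Ω
  L: Z = jωL = j·1.351e+04·0.0231 = 0 + j312.1 Ω
Step 3 — Series combination: Z_total = R + L = 3030 + j312.1 Ω = 3046∠5.9° Ω.
Step 4 — Source phasor: V = 149∠45.6° V = 104.2 + j106.5 V.
Step 5 — Ohm's law: I = V / Z_total = (104.2 + j106.5) / (3030 + j312.1) = 0.03763 + j0.03126 A.
Step 6 — Convert to polar: |I| = 0.04892 A, ∠I = 39.7°.

I = 0.04892∠39.7° A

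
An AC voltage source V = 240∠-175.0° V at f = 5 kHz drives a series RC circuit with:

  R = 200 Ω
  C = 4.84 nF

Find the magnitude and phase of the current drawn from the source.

Step 1 — Angular frequency: ω = 2π·f = 2π·5000 = 3.142e+04 rad/s.
Step 2 — Component impedances:
  R: Z = R = 200 Ω
  C: Z = 1/(jωC) = -j/(ω·C) = 0 - j6577 Ω
Step 3 — Series combination: Z_total = R + C = 200 - j6577 Ω = 6580∠-88.3° Ω.
Step 4 — Source phasor: V = 240∠-175.0° V = -239.1 - j20.92 V.
Step 5 — Ohm's law: I = V / Z_total = (-239.1 - j20.92) / (200 - j6577) = 0.002073 - j0.03642 A.
Step 6 — Convert to polar: |I| = 0.03648 A, ∠I = -86.7°.

I = 0.03648∠-86.7° A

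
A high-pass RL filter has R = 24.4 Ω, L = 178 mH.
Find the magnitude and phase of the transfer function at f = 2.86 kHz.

Step 1 — Angular frequency: ω = 2π·2860 = 1.797e+04 rad/s.
Step 2 — Transfer function: H(jω) = jωL/(R + jωL).
Step 3 — Numerator jωL = j·3199; denominator R + jωL = 24.4 + j3199.
Step 4 — H = 0.9999 + j0.007628.
Step 5 — Magnitude: |H| = 1 (-0.0 dB); phase: φ = 0.4°.

|H| = 1 (-0.0 dB), φ = 0.4°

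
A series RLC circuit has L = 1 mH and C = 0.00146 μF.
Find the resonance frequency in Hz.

Step 1 — Resonance condition Im(Z)=0 gives ω₀ = 1/√(LC).
Step 2 — ω₀ = 1/√(0.001·1.46e-09) = 8.276e+05 rad/s.
Step 3 — f₀ = ω₀/(2π) = 1.317e+05 Hz.

f₀ = 1.317e+05 Hz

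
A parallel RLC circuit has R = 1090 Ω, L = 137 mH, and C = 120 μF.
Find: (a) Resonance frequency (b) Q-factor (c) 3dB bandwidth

Step 1 — Resonance: ω₀ = 1/√(LC) = 1/√(0.137·0.00012) = 246.6 rad/s.
Step 2 — f₀ = ω₀/(2π) = 39.25 Hz.
Step 3 — Parallel Q: Q = R/(ω₀L) = 1090/(246.6·0.137) = 32.26.
Step 4 — Bandwidth: Δω = ω₀/Q = 7.645 rad/s; BW = Δω/(2π) = 1.217 Hz.

(a) f₀ = 39.25 Hz  (b) Q = 32.26  (c) BW = 1.217 Hz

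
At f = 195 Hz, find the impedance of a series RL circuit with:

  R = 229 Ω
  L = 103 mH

Step 1 — Angular frequency: ω = 2π·f = 2π·195 = 1225 rad/s.
Step 2 — Component impedances:
  R: Z = R = 229 Ω
  L: Z = jωL = j·1225·0.103 = 0 + j126.2 Ω
Step 3 — Series combination: Z_total = R + L = 229 + j126.2 Ω = 261.5∠28.9° Ω.

Z = 229 + j126.2 Ω = 261.5∠28.9° Ω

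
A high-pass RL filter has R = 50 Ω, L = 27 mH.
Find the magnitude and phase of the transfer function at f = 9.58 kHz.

Step 1 — Angular frequency: ω = 2π·9580 = 6.019e+04 rad/s.
Step 2 — Transfer function: H(jω) = jωL/(R + jωL).
Step 3 — Numerator jωL = j·1625; denominator R + jωL = 50 + j1625.
Step 4 — H = 0.9991 + j0.03074.
Step 5 — Magnitude: |H| = 0.9995 (-0.0 dB); phase: φ = 1.8°.

|H| = 0.9995 (-0.0 dB), φ = 1.8°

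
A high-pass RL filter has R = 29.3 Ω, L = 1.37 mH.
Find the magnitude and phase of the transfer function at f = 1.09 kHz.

Step 1 — Angular frequency: ω = 2π·1090 = 6849 rad/s.
Step 2 — Transfer function: H(jω) = jωL/(R + jωL).
Step 3 — Numerator jωL = j·9.383; denominator R + jωL = 29.3 + j9.383.
Step 4 — H = 0.09301 + j0.2904.
Step 5 — Magnitude: |H| = 0.305 (-10.3 dB); phase: φ = 72.2°.

|H| = 0.305 (-10.3 dB), φ = 72.2°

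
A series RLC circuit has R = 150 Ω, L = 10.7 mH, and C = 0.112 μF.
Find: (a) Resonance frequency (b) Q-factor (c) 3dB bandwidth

Step 1 — Resonance: ω₀ = 1/√(LC) = 1/√(0.0107·1.12e-07) = 2.889e+04 rad/s.
Step 2 — f₀ = ω₀/(2π) = 4597 Hz.
Step 3 — Series Q: Q = ω₀L/R = 2.889e+04·0.0107/150 = 2.061.
Step 4 — Bandwidth: Δω = ω₀/Q = 1.402e+04 rad/s; BW = Δω/(2π) = 2231 Hz.

(a) f₀ = 4597 Hz  (b) Q = 2.061  (c) BW = 2231 Hz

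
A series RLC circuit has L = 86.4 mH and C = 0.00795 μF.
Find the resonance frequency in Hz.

Step 1 — Resonance condition Im(Z)=0 gives ω₀ = 1/√(LC).
Step 2 — ω₀ = 1/√(0.0864·7.95e-09) = 3.816e+04 rad/s.
Step 3 — f₀ = ω₀/(2π) = 6073 Hz.

f₀ = 6073 Hz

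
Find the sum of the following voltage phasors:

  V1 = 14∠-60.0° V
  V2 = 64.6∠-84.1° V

Step 1 — Convert each phasor to rectangular form:
  V1 = 14·(cos(-60.0°) + j·sin(-60.0°)) = 7 - j12.12 V
  V2 = 64.6·(cos(-84.1°) + j·sin(-84.1°)) = 6.64 - j64.26 V
Step 2 — Sum components: V_total = 13.64 - j76.38 V.
Step 3 — Convert to polar: |V_total| = 77.59 V, ∠V_total = -79.9°.

V_total = 77.59∠-79.9° V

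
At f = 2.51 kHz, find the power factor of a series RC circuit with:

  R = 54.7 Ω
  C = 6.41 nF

Step 1 — Angular frequency: ω = 2π·f = 2π·2510 = 1.577e+04 rad/s.
Step 2 — Component impedances:
  R: Z = R = 54.7 Ω
  C: Z = 1/(jωC) = -j/(ω·C) = 0 - j9892 Ω
Step 3 — Series combination: Z_total = R + C = 54.7 - j9892 Ω = 9892∠-89.7° Ω.
Step 4 — Power factor: PF = cos(φ) = Re(Z)/|Z| = 54.7/9892 = 0.00553.
Step 5 — Type: Im(Z) = -9892 ⇒ leading (phase φ = -89.7°).

PF = 0.00553 (leading, φ = -89.7°)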